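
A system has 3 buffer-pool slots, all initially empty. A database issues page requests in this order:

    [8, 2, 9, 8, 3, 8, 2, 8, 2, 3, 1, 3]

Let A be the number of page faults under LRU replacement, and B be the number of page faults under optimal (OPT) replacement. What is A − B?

1

Under LRU: F F F . F . F . . . F . → 6 faults.
Under OPT: F F F . F . . . . . F . → 5 faults.
A − B = 6 − 5 = 1.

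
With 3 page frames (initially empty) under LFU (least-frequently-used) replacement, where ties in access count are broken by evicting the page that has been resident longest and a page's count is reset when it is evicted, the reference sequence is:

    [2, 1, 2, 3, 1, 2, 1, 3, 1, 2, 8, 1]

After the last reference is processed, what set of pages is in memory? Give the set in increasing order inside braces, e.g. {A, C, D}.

{1, 2, 8}

2: fault, frames [2]
1: fault, frames [2, 1]
2: hit
3: fault, frames [2, 1, 3]
1: hit
2: hit
1: hit
3: hit
1: hit
2: hit
8: fault, evict 3, frames [2, 1, 8]
1: hit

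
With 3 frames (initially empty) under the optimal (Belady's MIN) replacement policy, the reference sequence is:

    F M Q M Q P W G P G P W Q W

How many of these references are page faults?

F -> fault, frames {F}
M -> fault, frames {F,M}
Q -> fault, frames {F,M,Q}
M -> hit
Q -> hit
P -> fault, evict M, frames {F,Q,P}
W -> fault, evict F, frames {Q,P,W}
G -> fault, evict Q, frames {P,W,G}
P -> hit
G -> hit
P -> hit
W -> hit
Q -> fault, evict G, frames {P,W,Q}
W -> hit
Page faults: 7.

7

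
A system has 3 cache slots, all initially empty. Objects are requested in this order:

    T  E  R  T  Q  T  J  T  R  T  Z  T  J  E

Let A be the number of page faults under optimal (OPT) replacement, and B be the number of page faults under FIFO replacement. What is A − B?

Under OPT: F F F . F . F . . . F . . F → 7 faults.
Under FIFO: F F F . F F F . F . F F F F → 11 faults.
A − B = 7 − 11 = -4.

-4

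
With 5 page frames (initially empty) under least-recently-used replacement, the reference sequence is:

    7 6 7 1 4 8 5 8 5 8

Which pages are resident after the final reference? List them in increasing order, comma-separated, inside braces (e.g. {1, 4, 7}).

7 → miss, frames {7}
6 → miss, frames {7,6}
7 → hit
1 → miss, frames {6,7,1}
4 → miss, frames {6,7,1,4}
8 → miss, frames {6,7,1,4,8}
5 → miss, evict 6, frames {7,1,4,8,5}
8 → hit
5 → hit
8 → hit

{1, 4, 5, 7, 8}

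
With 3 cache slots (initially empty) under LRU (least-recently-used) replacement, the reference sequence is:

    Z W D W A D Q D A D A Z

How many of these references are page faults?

Z → fault, frames [Z]
W → fault, frames [Z, W]
D → fault, frames [Z, W, D]
W → hit
A → fault, evict Z, frames [D, W, A]
D → hit
Q → fault, evict W, frames [A, D, Q]
D → hit
A → hit
D → hit
A → hit
Z → fault, evict Q, frames [D, A, Z]
Page faults: 6.

6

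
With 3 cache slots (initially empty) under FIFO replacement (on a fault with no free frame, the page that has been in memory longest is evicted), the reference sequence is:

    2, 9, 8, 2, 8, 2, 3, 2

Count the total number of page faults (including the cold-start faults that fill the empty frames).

2 -> miss, frames {2}
9 -> miss, frames {2,9}
8 -> miss, frames {2,9,8}
2 -> hit
8 -> hit
2 -> hit
3 -> miss, evict 2, frames {9,8,3}
2 -> miss, evict 9, frames {8,3,2}
Page faults: 5.

5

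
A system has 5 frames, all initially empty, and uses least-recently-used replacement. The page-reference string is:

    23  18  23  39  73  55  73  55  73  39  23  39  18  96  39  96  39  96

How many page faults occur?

6

23 -> miss, frames [23]
18 -> miss, frames [23, 18]
23 -> hit
39 -> miss, frames [18, 23, 39]
73 -> miss, frames [18, 23, 39, 73]
55 -> miss, frames [18, 23, 39, 73, 55]
73 -> hit
55 -> hit
73 -> hit
39 -> hit
23 -> hit
39 -> hit
18 -> hit
96 -> miss, evict 55, frames [73, 23, 39, 18, 96]
39 -> hit
96 -> hit
39 -> hit
96 -> hit
Page faults: 6.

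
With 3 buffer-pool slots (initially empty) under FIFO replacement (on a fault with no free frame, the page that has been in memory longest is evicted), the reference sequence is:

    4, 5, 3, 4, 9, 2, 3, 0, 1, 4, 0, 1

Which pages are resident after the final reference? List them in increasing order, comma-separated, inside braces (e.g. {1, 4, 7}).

4: miss, frames [4]
5: miss, frames [4, 5]
3: miss, frames [4, 5, 3]
4: hit
9: miss, evict 4, frames [5, 3, 9]
2: miss, evict 5, frames [3, 9, 2]
3: hit
0: miss, evict 3, frames [9, 2, 0]
1: miss, evict 9, frames [2, 0, 1]
4: miss, evict 2, frames [0, 1, 4]
0: hit
1: hit

{0, 1, 4}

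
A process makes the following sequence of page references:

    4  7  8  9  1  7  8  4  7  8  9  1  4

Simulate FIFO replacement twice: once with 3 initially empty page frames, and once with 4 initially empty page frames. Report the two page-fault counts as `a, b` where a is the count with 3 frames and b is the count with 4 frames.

10, 11

3 frames: F F F F F F F F . . F F . → 10 faults.
4 frames: F F F F F . . F F F F F F → 11 faults.
11 > 10: adding a frame increased faults — Belady's anomaly.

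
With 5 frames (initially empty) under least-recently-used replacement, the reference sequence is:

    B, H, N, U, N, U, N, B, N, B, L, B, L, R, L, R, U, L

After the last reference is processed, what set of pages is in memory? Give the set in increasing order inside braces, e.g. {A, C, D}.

{B, L, N, R, U}

B: fault, frames [B]
H: fault, frames [B, H]
N: fault, frames [B, H, N]
U: fault, frames [B, H, N, U]
N: hit
U: hit
N: hit
B: hit
N: hit
B: hit
L: fault, frames [H, U, N, B, L]
B: hit
L: hit
R: fault, evict H, frames [U, N, B, L, R]
L: hit
R: hit
U: hit
L: hit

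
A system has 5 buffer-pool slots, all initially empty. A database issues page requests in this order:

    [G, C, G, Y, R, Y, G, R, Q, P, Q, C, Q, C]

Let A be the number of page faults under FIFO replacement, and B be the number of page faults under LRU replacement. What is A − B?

-1

Under FIFO: F F . F F . . . F F . . . . → 6 faults.
Under LRU: F F . F F . . . F F . F . . → 7 faults.
A − B = 6 − 7 = -1.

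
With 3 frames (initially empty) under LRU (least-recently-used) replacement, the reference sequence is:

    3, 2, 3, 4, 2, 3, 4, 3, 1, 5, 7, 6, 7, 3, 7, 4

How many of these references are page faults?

3 -> fault, frames {3}
2 -> fault, frames {3,2}
3 -> hit
4 -> fault, frames {2,3,4}
2 -> hit
3 -> hit
4 -> hit
3 -> hit
1 -> fault, evict 2, frames {4,3,1}
5 -> fault, evict 4, frames {3,1,5}
7 -> fault, evict 3, frames {1,5,7}
6 -> fault, evict 1, frames {5,7,6}
7 -> hit
3 -> fault, evict 5, frames {6,7,3}
7 -> hit
4 -> fault, evict 6, frames {3,7,4}
Page faults: 9.

9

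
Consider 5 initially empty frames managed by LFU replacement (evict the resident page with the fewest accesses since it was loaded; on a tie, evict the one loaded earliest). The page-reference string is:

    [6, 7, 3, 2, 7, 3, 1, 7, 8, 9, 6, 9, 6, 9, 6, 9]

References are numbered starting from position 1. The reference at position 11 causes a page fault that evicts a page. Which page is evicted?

pos 1: 6 → miss, frames (6)
pos 2: 7 → miss, frames (6 7)
pos 3: 3 → miss, frames (6 7 3)
pos 4: 2 → miss, frames (6 7 3 2)
pos 5: 7 → hit
pos 6: 3 → hit
pos 7: 1 → miss, frames (6 7 3 2 1)
pos 8: 7 → hit
pos 9: 8 → miss, evict 6, frames (7 3 2 1 8)
pos 10: 9 → miss, evict 2, frames (7 3 1 8 9)
pos 11: 6 → miss, evict 1, frames (7 3 8 9 6)
At position 11, page 1 is evicted.

1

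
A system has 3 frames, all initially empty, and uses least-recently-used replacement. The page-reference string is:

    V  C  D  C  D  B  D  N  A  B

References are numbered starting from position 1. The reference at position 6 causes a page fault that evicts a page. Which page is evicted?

V

pos 1: V → miss, frames [V]
pos 2: C → miss, frames [V, C]
pos 3: D → miss, frames [V, C, D]
pos 4: C → hit
pos 5: D → hit
pos 6: B → miss, evict V, frames [C, D, B]
At position 6, page V is evicted.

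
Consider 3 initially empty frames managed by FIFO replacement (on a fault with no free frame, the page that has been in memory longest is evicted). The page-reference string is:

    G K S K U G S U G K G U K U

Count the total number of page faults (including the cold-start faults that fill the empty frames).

6

G: fault, frames (G)
K: fault, frames (G K)
S: fault, frames (G K S)
K: hit
U: fault, evict G, frames (K S U)
G: fault, evict K, frames (S U G)
S: hit
U: hit
G: hit
K: fault, evict S, frames (U G K)
G: hit
U: hit
K: hit
U: hit
Page faults: 6.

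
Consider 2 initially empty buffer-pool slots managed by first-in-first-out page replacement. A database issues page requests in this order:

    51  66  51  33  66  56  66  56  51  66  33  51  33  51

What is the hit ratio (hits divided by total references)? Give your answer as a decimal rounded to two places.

0.50

51 → fault, frames {51}
66 → fault, frames {51,66}
51 → hit
33 → fault, evict 51, frames {66,33}
66 → hit
56 → fault, evict 66, frames {33,56}
66 → fault, evict 33, frames {56,66}
56 → hit
51 → fault, evict 56, frames {66,51}
66 → hit
33 → fault, evict 66, frames {51,33}
51 → hit
33 → hit
51 → hit
Hits: 7 of 14 references → 7/14 = 0.5000.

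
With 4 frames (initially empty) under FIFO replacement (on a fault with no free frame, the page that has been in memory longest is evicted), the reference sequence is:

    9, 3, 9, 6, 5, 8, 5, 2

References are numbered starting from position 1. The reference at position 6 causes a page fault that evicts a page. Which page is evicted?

pos 1: 9 -> miss, frames [9]
pos 2: 3 -> miss, frames [9, 3]
pos 3: 9 -> hit
pos 4: 6 -> miss, frames [9, 3, 6]
pos 5: 5 -> miss, frames [9, 3, 6, 5]
pos 6: 8 -> miss, evict 9, frames [3, 6, 5, 8]
At position 6, page 9 is evicted.

9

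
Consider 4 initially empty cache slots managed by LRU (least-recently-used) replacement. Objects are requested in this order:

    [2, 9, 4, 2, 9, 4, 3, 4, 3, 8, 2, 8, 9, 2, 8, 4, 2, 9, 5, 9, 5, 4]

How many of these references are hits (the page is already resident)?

2: fault, frames (2)
9: fault, frames (2 9)
4: fault, frames (2 9 4)
2: hit
9: hit
4: hit
3: fault, frames (2 9 4 3)
4: hit
3: hit
8: fault, evict 2, frames (9 4 3 8)
2: fault, evict 9, frames (4 3 8 2)
8: hit
9: fault, evict 4, frames (3 2 8 9)
2: hit
8: hit
4: fault, evict 3, frames (9 2 8 4)
2: hit
9: hit
5: fault, evict 8, frames (4 2 9 5)
9: hit
5: hit
4: hit
Hits: 13.

13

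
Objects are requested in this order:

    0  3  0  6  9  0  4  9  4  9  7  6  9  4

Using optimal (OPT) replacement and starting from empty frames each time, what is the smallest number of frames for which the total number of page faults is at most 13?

2

f=1: 14 faults
f=2: 8 faults
f=3: 7 faults
f=4: 6 faults
f=5: 6 faults
f=6: 6 faults
Smallest f with faults ≤ 13 is 2.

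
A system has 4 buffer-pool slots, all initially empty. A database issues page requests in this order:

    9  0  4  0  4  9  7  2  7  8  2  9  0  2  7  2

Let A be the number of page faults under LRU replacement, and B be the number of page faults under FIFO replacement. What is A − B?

-2

Under LRU: F F F . . . F F . F . . F . F . → 8 faults.
Under FIFO: F F F . . . F F . F . F F . F F → 10 faults.
A − B = 8 − 10 = -2.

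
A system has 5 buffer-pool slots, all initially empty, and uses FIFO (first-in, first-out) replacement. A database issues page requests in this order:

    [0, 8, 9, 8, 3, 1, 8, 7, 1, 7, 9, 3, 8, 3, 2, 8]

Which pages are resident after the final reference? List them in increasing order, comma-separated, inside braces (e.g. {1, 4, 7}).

0 -> miss, frames [0]
8 -> miss, frames [0, 8]
9 -> miss, frames [0, 8, 9]
8 -> hit
3 -> miss, frames [0, 8, 9, 3]
1 -> miss, frames [0, 8, 9, 3, 1]
8 -> hit
7 -> miss, evict 0, frames [8, 9, 3, 1, 7]
1 -> hit
7 -> hit
9 -> hit
3 -> hit
8 -> hit
3 -> hit
2 -> miss, evict 8, frames [9, 3, 1, 7, 2]
8 -> miss, evict 9, frames [3, 1, 7, 2, 8]

{1, 2, 3, 7, 8}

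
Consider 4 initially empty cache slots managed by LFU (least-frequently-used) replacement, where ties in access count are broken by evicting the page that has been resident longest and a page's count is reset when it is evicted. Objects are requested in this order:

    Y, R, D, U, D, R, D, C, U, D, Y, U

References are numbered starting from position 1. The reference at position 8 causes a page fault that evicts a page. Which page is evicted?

pos 1: Y → fault, frames (Y)
pos 2: R → fault, frames (Y R)
pos 3: D → fault, frames (Y R D)
pos 4: U → fault, frames (Y R D U)
pos 5: D → hit
pos 6: R → hit
pos 7: D → hit
pos 8: C → fault, evict Y, frames (R D U C)
At position 8, page Y is evicted.

Y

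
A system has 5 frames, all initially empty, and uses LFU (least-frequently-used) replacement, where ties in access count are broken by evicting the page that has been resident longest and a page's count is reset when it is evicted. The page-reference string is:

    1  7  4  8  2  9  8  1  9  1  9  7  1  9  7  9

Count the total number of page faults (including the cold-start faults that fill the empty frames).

8

1 -> miss, frames {1}
7 -> miss, frames {1,7}
4 -> miss, frames {1,7,4}
8 -> miss, frames {1,7,4,8}
2 -> miss, frames {1,7,4,8,2}
9 -> miss, evict 1, frames {7,4,8,2,9}
8 -> hit
1 -> miss, evict 7, frames {4,8,2,9,1}
9 -> hit
1 -> hit
9 -> hit
7 -> miss, evict 4, frames {8,2,9,1,7}
1 -> hit
9 -> hit
7 -> hit
9 -> hit
Page faults: 8.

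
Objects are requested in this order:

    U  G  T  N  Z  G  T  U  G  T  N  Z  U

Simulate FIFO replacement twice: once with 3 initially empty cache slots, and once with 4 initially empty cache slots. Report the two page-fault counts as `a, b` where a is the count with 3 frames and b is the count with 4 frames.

10, 11

3 frames: F F F F F F F F . . F F . → 10 faults.
4 frames: F F F F F . . F F F F F F → 11 faults.
11 > 10: adding a frame increased faults — Belady's anomaly.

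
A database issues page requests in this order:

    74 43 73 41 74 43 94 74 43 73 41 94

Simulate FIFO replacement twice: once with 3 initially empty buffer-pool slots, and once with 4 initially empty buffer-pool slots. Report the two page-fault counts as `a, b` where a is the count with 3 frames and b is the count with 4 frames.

9, 10

3 frames: F F F F F F F . . F F . → 9 faults.
4 frames: F F F F . . F F F F F F → 10 faults.
10 > 9: adding a frame increased faults — Belady's anomaly.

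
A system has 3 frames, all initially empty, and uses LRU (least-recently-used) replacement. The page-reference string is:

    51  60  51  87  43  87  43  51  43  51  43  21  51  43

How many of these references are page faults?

51 -> fault, frames (51)
60 -> fault, frames (51 60)
51 -> hit
87 -> fault, frames (60 51 87)
43 -> fault, evict 60, frames (51 87 43)
87 -> hit
43 -> hit
51 -> hit
43 -> hit
51 -> hit
43 -> hit
21 -> fault, evict 87, frames (51 43 21)
51 -> hit
43 -> hit
Page faults: 5.

5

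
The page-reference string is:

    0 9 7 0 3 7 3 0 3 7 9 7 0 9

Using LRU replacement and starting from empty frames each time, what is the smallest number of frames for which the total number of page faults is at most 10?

f=1: 14 faults
f=2: 11 faults
f=3: 6 faults
f=4: 4 faults
Smallest f with faults ≤ 10 is 3.

3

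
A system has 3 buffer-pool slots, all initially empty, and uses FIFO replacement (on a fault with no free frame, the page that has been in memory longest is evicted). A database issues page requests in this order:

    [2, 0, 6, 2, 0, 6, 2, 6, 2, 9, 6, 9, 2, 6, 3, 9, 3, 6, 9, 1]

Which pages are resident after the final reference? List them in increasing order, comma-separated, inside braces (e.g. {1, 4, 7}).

{1, 6, 9}

2 -> fault, frames (2)
0 -> fault, frames (2 0)
6 -> fault, frames (2 0 6)
2 -> hit
0 -> hit
6 -> hit
2 -> hit
6 -> hit
2 -> hit
9 -> fault, evict 2, frames (0 6 9)
6 -> hit
9 -> hit
2 -> fault, evict 0, frames (6 9 2)
6 -> hit
3 -> fault, evict 6, frames (9 2 3)
9 -> hit
3 -> hit
6 -> fault, evict 9, frames (2 3 6)
9 -> fault, evict 2, frames (3 6 9)
1 -> fault, evict 3, frames (6 9 1)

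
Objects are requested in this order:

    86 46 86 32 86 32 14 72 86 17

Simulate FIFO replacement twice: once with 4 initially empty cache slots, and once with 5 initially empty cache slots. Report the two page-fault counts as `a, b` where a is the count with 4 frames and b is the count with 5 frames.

4 frames: F F . F . . F F F F → 7 faults.
5 frames: F F . F . . F F . F → 6 faults.
6 < 7: adding a frame reduced faults, as is typical.

7, 6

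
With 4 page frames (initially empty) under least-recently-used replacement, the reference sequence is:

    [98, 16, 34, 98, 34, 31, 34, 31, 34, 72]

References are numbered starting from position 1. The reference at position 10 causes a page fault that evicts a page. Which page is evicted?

16

pos 1: 98 → fault, frames [98]
pos 2: 16 → fault, frames [98, 16]
pos 3: 34 → fault, frames [98, 16, 34]
pos 4: 98 → hit
pos 5: 34 → hit
pos 6: 31 → fault, frames [16, 98, 34, 31]
pos 7: 34 → hit
pos 8: 31 → hit
pos 9: 34 → hit
pos 10: 72 → fault, evict 16, frames [98, 31, 34, 72]
At position 10, page 16 is evicted.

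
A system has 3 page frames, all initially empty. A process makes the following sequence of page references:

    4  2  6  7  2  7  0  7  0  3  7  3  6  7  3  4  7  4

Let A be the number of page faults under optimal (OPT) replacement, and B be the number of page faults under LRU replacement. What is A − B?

-1

Under OPT: F F F F . . F . . F . . . . . F . . → 7 faults.
Under LRU: F F F F . . F . . F . . F . . F . . → 8 faults.
A − B = 7 − 8 = -1.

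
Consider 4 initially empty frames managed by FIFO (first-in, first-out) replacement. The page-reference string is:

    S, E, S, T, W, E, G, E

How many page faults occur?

S -> miss, frames (S)
E -> miss, frames (S E)
S -> hit
T -> miss, frames (S E T)
W -> miss, frames (S E T W)
E -> hit
G -> miss, evict S, frames (E T W G)
E -> hit
Page faults: 5.

5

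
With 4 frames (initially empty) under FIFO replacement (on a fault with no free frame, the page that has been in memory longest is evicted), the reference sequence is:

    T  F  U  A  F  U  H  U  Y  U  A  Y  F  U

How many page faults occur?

8

T: fault, frames {T}
F: fault, frames {T,F}
U: fault, frames {T,F,U}
A: fault, frames {T,F,U,A}
F: hit
U: hit
H: fault, evict T, frames {F,U,A,H}
U: hit
Y: fault, evict F, frames {U,A,H,Y}
U: hit
A: hit
Y: hit
F: fault, evict U, frames {A,H,Y,F}
U: fault, evict A, frames {H,Y,F,U}
Page faults: 8.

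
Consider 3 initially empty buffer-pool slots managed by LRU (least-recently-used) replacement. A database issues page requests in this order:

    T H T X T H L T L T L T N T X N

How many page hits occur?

T → miss, frames {T}
H → miss, frames {T,H}
T → hit
X → miss, frames {H,T,X}
T → hit
H → hit
L → miss, evict X, frames {T,H,L}
T → hit
L → hit
T → hit
L → hit
T → hit
N → miss, evict H, frames {L,T,N}
T → hit
X → miss, evict L, frames {N,T,X}
N → hit
Hits: 10.

10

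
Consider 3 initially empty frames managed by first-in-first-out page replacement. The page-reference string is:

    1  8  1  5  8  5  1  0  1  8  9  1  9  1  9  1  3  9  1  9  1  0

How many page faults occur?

1: fault, frames {1}
8: fault, frames {1,8}
1: hit
5: fault, frames {1,8,5}
8: hit
5: hit
1: hit
0: fault, evict 1, frames {8,5,0}
1: fault, evict 8, frames {5,0,1}
8: fault, evict 5, frames {0,1,8}
9: fault, evict 0, frames {1,8,9}
1: hit
9: hit
1: hit
9: hit
1: hit
3: fault, evict 1, frames {8,9,3}
9: hit
1: fault, evict 8, frames {9,3,1}
9: hit
1: hit
0: fault, evict 9, frames {3,1,0}
Page faults: 10.

10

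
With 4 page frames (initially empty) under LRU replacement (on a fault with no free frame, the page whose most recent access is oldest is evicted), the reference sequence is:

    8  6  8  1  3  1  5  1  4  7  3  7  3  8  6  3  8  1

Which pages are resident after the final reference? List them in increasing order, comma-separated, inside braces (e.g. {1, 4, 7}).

8: miss, frames {8}
6: miss, frames {8,6}
8: hit
1: miss, frames {6,8,1}
3: miss, frames {6,8,1,3}
1: hit
5: miss, evict 6, frames {8,3,1,5}
1: hit
4: miss, evict 8, frames {3,5,1,4}
7: miss, evict 3, frames {5,1,4,7}
3: miss, evict 5, frames {1,4,7,3}
7: hit
3: hit
8: miss, evict 1, frames {4,7,3,8}
6: miss, evict 4, frames {7,3,8,6}
3: hit
8: hit
1: miss, evict 7, frames {6,3,8,1}

{1, 3, 6, 8}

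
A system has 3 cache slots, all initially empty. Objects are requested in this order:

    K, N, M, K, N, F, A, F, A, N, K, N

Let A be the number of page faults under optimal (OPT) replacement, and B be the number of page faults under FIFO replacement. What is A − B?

Under OPT: F F F . . F F . . . F . → 6 faults.
Under FIFO: F F F . . F F . . F F . → 7 faults.
A − B = 6 − 7 = -1.

-1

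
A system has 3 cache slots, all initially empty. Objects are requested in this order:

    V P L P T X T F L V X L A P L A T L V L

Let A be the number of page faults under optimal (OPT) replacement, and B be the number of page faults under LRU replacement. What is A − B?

-2

Under OPT: F F F . F F . F . F . . F F . . F . F . → 11 faults.
Under LRU: F F F . F F . F F F F . F F . . F . F . → 13 faults.
A − B = 11 − 13 = -2.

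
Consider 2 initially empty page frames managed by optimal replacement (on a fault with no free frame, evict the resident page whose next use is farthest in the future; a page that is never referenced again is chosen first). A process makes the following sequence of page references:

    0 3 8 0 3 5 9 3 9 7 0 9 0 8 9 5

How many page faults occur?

0 -> miss, frames [0]
3 -> miss, frames [0, 3]
8 -> miss, evict 3, frames [0, 8]
0 -> hit
3 -> miss, evict 8, frames [0, 3]
5 -> miss, evict 0, frames [3, 5]
9 -> miss, evict 5, frames [3, 9]
3 -> hit
9 -> hit
7 -> miss, evict 3, frames [9, 7]
0 -> miss, evict 7, frames [9, 0]
9 -> hit
0 -> hit
8 -> miss, evict 0, frames [9, 8]
9 -> hit
5 -> miss, evict 8, frames [9, 5]
Page faults: 10.

10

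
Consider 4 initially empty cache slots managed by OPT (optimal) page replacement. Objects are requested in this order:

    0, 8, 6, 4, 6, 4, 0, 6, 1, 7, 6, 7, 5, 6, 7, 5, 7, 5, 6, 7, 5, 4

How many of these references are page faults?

7

0: miss, frames [0]
8: miss, frames [0, 8]
6: miss, frames [0, 8, 6]
4: miss, frames [0, 8, 6, 4]
6: hit
4: hit
0: hit
6: hit
1: miss, evict 8, frames [0, 6, 4, 1]
7: miss, evict 1, frames [0, 6, 4, 7]
6: hit
7: hit
5: miss, evict 0, frames [6, 4, 7, 5]
6: hit
7: hit
5: hit
7: hit
5: hit
6: hit
7: hit
5: hit
4: hit
Page faults: 7.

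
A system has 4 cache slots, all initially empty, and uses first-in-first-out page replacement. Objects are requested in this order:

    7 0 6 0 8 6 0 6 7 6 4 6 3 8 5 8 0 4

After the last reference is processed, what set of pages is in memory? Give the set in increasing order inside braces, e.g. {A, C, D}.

7 → fault, frames [7]
0 → fault, frames [7, 0]
6 → fault, frames [7, 0, 6]
0 → hit
8 → fault, frames [7, 0, 6, 8]
6 → hit
0 → hit
6 → hit
7 → hit
6 → hit
4 → fault, evict 7, frames [0, 6, 8, 4]
6 → hit
3 → fault, evict 0, frames [6, 8, 4, 3]
8 → hit
5 → fault, evict 6, frames [8, 4, 3, 5]
8 → hit
0 → fault, evict 8, frames [4, 3, 5, 0]
4 → hit

{0, 3, 4, 5}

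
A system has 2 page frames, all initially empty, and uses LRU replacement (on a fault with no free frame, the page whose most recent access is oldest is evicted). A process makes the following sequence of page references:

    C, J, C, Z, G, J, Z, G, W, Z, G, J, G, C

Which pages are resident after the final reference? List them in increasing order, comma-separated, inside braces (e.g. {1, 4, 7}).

{C, G}

C: fault, frames (C)
J: fault, frames (C J)
C: hit
Z: fault, evict J, frames (C Z)
G: fault, evict C, frames (Z G)
J: fault, evict Z, frames (G J)
Z: fault, evict G, frames (J Z)
G: fault, evict J, frames (Z G)
W: fault, evict Z, frames (G W)
Z: fault, evict G, frames (W Z)
G: fault, evict W, frames (Z G)
J: fault, evict Z, frames (G J)
G: hit
C: fault, evict J, frames (G C)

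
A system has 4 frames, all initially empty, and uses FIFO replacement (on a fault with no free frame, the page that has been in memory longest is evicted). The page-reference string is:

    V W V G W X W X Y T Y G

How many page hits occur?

6

V → miss, frames {V}
W → miss, frames {V,W}
V → hit
G → miss, frames {V,W,G}
W → hit
X → miss, frames {V,W,G,X}
W → hit
X → hit
Y → miss, evict V, frames {W,G,X,Y}
T → miss, evict W, frames {G,X,Y,T}
Y → hit
G → hit
Hits: 6.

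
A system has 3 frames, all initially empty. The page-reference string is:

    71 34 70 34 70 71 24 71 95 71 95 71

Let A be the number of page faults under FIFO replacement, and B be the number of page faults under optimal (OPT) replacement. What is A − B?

Under FIFO: F F F . . . F F F . . . → 6 faults.
Under OPT: F F F . . . F . F . . . → 5 faults.
A − B = 6 − 5 = 1.

1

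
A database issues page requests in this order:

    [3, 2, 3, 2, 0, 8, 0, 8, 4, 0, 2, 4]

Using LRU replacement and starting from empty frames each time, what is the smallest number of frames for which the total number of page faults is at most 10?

2

f=1: 12 faults
f=2: 8 faults
f=3: 6 faults
f=4: 5 faults
f=5: 5 faults
Smallest f with faults ≤ 10 is 2.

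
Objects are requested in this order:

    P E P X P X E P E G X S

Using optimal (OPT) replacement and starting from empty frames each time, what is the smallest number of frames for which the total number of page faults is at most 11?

f=1: 12 faults
f=2: 7 faults
f=3: 5 faults
f=4: 5 faults
f=5: 5 faults
Smallest f with faults ≤ 11 is 2.

2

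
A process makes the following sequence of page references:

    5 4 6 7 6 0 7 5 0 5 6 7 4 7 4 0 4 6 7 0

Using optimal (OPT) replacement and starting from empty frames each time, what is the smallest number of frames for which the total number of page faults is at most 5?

5

f=1: 20 faults
f=2: 12 faults
f=3: 8 faults
f=4: 6 faults
f=5: 5 faults
Smallest f with faults ≤ 5 is 5.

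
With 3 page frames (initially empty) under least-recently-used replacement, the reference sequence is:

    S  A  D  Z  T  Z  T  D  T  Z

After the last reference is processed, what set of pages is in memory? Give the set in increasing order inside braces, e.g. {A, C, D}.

S: fault, frames {S}
A: fault, frames {S,A}
D: fault, frames {S,A,D}
Z: fault, evict S, frames {A,D,Z}
T: fault, evict A, frames {D,Z,T}
Z: hit
T: hit
D: hit
T: hit
Z: hit

{D, T, Z}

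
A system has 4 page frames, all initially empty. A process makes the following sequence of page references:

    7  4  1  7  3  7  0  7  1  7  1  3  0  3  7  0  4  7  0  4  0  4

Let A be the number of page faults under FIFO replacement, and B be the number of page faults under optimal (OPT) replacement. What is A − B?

Under FIFO: F F F . F . F F . . . . . . . . F . . . . . → 7 faults.
Under OPT: F F F . F . F . . . . . . . . . F . . . . . → 6 faults.
A − B = 7 − 6 = 1.

1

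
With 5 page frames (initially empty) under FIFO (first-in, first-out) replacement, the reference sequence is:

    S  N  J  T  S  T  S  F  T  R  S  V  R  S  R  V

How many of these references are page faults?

S: fault, frames (S)
N: fault, frames (S N)
J: fault, frames (S N J)
T: fault, frames (S N J T)
S: hit
T: hit
S: hit
F: fault, frames (S N J T F)
T: hit
R: fault, evict S, frames (N J T F R)
S: fault, evict N, frames (J T F R S)
V: fault, evict J, frames (T F R S V)
R: hit
S: hit
R: hit
V: hit
Page faults: 8.

8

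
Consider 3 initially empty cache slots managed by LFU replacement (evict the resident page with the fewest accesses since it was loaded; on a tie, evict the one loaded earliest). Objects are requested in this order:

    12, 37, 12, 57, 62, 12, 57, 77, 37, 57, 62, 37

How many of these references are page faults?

12: miss, frames {12}
37: miss, frames {12,37}
12: hit
57: miss, frames {12,37,57}
62: miss, evict 37, frames {12,57,62}
12: hit
57: hit
77: miss, evict 62, frames {12,57,77}
37: miss, evict 77, frames {12,57,37}
57: hit
62: miss, evict 37, frames {12,57,62}
37: miss, evict 62, frames {12,57,37}
Page faults: 8.

8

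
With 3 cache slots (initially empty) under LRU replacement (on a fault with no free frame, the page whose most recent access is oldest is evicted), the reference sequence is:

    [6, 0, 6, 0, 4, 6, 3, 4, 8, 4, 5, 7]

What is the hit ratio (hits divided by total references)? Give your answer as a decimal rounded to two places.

6 -> fault, frames [6]
0 -> fault, frames [6, 0]
6 -> hit
0 -> hit
4 -> fault, frames [6, 0, 4]
6 -> hit
3 -> fault, evict 0, frames [4, 6, 3]
4 -> hit
8 -> fault, evict 6, frames [3, 4, 8]
4 -> hit
5 -> fault, evict 3, frames [8, 4, 5]
7 -> fault, evict 8, frames [4, 5, 7]
Hits: 5 of 12 references → 5/12 = 0.4167.

0.42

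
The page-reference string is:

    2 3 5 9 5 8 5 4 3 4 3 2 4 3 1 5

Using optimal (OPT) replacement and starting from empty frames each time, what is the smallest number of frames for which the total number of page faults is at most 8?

4

f=1: 16 faults
f=2: 11 faults
f=3: 9 faults
f=4: 7 faults
f=5: 7 faults
f=6: 7 faults
f=7: 7 faults
Smallest f with faults ≤ 8 is 4.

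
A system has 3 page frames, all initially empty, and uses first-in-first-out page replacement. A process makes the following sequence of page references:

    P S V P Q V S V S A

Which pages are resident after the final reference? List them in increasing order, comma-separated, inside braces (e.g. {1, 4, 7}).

P -> fault, frames (P)
S -> fault, frames (P S)
V -> fault, frames (P S V)
P -> hit
Q -> fault, evict P, frames (S V Q)
V -> hit
S -> hit
V -> hit
S -> hit
A -> fault, evict S, frames (V Q A)

{A, Q, V}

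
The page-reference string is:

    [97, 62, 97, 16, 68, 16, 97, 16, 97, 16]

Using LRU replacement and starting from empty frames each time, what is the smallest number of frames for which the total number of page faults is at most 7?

2

f=1: 10 faults
f=2: 5 faults
f=3: 4 faults
f=4: 4 faults
Smallest f with faults ≤ 7 is 2.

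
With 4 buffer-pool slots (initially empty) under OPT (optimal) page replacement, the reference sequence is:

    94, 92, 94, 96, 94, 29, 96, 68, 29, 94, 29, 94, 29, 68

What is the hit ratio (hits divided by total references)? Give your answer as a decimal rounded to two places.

94 -> fault, frames (94)
92 -> fault, frames (94 92)
94 -> hit
96 -> fault, frames (94 92 96)
94 -> hit
29 -> fault, frames (94 92 96 29)
96 -> hit
68 -> fault, evict 96, frames (94 92 29 68)
29 -> hit
94 -> hit
29 -> hit
94 -> hit
29 -> hit
68 -> hit
Hits: 9 of 14 references → 9/14 = 0.6429.

0.64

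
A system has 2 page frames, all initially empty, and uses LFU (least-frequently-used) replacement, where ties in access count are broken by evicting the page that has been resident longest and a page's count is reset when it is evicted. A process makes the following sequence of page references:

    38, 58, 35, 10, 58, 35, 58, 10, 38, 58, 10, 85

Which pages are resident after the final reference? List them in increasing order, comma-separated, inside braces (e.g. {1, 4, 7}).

38 -> miss, frames {38}
58 -> miss, frames {38,58}
35 -> miss, evict 38, frames {58,35}
10 -> miss, evict 58, frames {35,10}
58 -> miss, evict 35, frames {10,58}
35 -> miss, evict 10, frames {58,35}
58 -> hit
10 -> miss, evict 35, frames {58,10}
38 -> miss, evict 10, frames {58,38}
58 -> hit
10 -> miss, evict 38, frames {58,10}
85 -> miss, evict 10, frames {58,85}

{58, 85}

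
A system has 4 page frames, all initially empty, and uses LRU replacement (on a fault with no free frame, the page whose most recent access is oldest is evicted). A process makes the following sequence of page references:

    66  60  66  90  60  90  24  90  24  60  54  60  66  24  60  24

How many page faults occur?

66: miss, frames (66)
60: miss, frames (66 60)
66: hit
90: miss, frames (60 66 90)
60: hit
90: hit
24: miss, frames (66 60 90 24)
90: hit
24: hit
60: hit
54: miss, evict 66, frames (90 24 60 54)
60: hit
66: miss, evict 90, frames (24 54 60 66)
24: hit
60: hit
24: hit
Page faults: 6.

6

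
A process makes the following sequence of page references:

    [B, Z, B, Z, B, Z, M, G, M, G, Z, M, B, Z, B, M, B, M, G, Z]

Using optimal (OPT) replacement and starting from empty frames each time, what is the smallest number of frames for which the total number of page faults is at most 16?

f=1: 20 faults
f=2: 9 faults
f=3: 6 faults
f=4: 4 faults
Smallest f with faults ≤ 16 is 2.

2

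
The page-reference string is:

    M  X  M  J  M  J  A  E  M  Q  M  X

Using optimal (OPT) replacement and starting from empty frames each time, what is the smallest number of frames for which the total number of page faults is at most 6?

3

f=1: 12 faults
f=2: 7 faults
f=3: 6 faults
f=4: 6 faults
f=5: 6 faults
f=6: 6 faults
Smallest f with faults ≤ 6 is 3.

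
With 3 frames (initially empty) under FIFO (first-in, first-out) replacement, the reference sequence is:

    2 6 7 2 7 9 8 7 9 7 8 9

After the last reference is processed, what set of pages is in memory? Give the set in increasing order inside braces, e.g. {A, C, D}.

2: fault, frames {2}
6: fault, frames {2,6}
7: fault, frames {2,6,7}
2: hit
7: hit
9: fault, evict 2, frames {6,7,9}
8: fault, evict 6, frames {7,9,8}
7: hit
9: hit
7: hit
8: hit
9: hit

{7, 8, 9}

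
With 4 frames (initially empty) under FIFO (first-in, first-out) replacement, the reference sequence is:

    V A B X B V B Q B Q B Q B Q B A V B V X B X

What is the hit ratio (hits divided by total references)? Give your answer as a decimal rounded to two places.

V → miss, frames {V}
A → miss, frames {V,A}
B → miss, frames {V,A,B}
X → miss, frames {V,A,B,X}
B → hit
V → hit
B → hit
Q → miss, evict V, frames {A,B,X,Q}
B → hit
Q → hit
B → hit
Q → hit
B → hit
Q → hit
B → hit
A → hit
V → miss, evict A, frames {B,X,Q,V}
B → hit
V → hit
X → hit
B → hit
X → hit
Hits: 16 of 22 references → 16/22 = 0.7273.

0.73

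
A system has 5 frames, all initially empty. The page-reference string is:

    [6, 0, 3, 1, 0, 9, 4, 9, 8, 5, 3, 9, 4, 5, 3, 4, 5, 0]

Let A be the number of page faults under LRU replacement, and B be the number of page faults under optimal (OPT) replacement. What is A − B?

2

Under LRU: F F F F . F F . F F F . . . . . . F → 10 faults.
Under OPT: F F F F . F F . F F . . . . . . . . → 8 faults.
A − B = 10 − 8 = 2.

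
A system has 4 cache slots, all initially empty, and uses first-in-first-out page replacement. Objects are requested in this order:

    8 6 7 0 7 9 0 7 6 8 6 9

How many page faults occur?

8 → miss, frames {8}
6 → miss, frames {8,6}
7 → miss, frames {8,6,7}
0 → miss, frames {8,6,7,0}
7 → hit
9 → miss, evict 8, frames {6,7,0,9}
0 → hit
7 → hit
6 → hit
8 → miss, evict 6, frames {7,0,9,8}
6 → miss, evict 7, frames {0,9,8,6}
9 → hit
Page faults: 7.

7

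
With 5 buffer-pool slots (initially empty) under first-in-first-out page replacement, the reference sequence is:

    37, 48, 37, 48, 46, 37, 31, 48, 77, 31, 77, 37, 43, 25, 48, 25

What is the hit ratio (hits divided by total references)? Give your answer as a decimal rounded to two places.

37 → miss, frames [37]
48 → miss, frames [37, 48]
37 → hit
48 → hit
46 → miss, frames [37, 48, 46]
37 → hit
31 → miss, frames [37, 48, 46, 31]
48 → hit
77 → miss, frames [37, 48, 46, 31, 77]
31 → hit
77 → hit
37 → hit
43 → miss, evict 37, frames [48, 46, 31, 77, 43]
25 → miss, evict 48, frames [46, 31, 77, 43, 25]
48 → miss, evict 46, frames [31, 77, 43, 25, 48]
25 → hit
Hits: 8 of 16 references → 8/16 = 0.5000.

0.50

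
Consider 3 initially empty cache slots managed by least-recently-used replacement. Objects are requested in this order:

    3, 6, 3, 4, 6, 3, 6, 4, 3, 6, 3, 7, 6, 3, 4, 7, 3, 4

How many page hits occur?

12

3 -> miss, frames {3}
6 -> miss, frames {3,6}
3 -> hit
4 -> miss, frames {6,3,4}
6 -> hit
3 -> hit
6 -> hit
4 -> hit
3 -> hit
6 -> hit
3 -> hit
7 -> miss, evict 4, frames {6,3,7}
6 -> hit
3 -> hit
4 -> miss, evict 7, frames {6,3,4}
7 -> miss, evict 6, frames {3,4,7}
3 -> hit
4 -> hit
Hits: 12.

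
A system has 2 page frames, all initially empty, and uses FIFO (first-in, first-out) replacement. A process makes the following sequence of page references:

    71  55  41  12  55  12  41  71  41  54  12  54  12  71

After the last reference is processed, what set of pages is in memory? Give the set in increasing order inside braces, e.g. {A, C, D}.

{12, 71}

71 → fault, frames (71)
55 → fault, frames (71 55)
41 → fault, evict 71, frames (55 41)
12 → fault, evict 55, frames (41 12)
55 → fault, evict 41, frames (12 55)
12 → hit
41 → fault, evict 12, frames (55 41)
71 → fault, evict 55, frames (41 71)
41 → hit
54 → fault, evict 41, frames (71 54)
12 → fault, evict 71, frames (54 12)
54 → hit
12 → hit
71 → fault, evict 54, frames (12 71)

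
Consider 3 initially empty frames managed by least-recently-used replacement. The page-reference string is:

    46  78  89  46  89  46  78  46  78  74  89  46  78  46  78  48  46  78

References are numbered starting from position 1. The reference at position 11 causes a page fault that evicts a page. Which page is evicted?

pos 1: 46 → miss, frames (46)
pos 2: 78 → miss, frames (46 78)
pos 3: 89 → miss, frames (46 78 89)
pos 4: 46 → hit
pos 5: 89 → hit
pos 6: 46 → hit
pos 7: 78 → hit
pos 8: 46 → hit
pos 9: 78 → hit
pos 10: 74 → miss, evict 89, frames (46 78 74)
pos 11: 89 → miss, evict 46, frames (78 74 89)
At position 11, page 46 is evicted.

46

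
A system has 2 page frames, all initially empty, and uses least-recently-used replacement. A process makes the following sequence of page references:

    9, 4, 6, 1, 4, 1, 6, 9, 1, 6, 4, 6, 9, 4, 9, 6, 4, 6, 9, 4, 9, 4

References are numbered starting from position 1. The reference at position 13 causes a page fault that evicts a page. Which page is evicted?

4

pos 1: 9: fault, frames {9}
pos 2: 4: fault, frames {9,4}
pos 3: 6: fault, evict 9, frames {4,6}
pos 4: 1: fault, evict 4, frames {6,1}
pos 5: 4: fault, evict 6, frames {1,4}
pos 6: 1: hit
pos 7: 6: fault, evict 4, frames {1,6}
pos 8: 9: fault, evict 1, frames {6,9}
pos 9: 1: fault, evict 6, frames {9,1}
pos 10: 6: fault, evict 9, frames {1,6}
pos 11: 4: fault, evict 1, frames {6,4}
pos 12: 6: hit
pos 13: 9: fault, evict 4, frames {6,9}
At position 13, page 4 is evicted.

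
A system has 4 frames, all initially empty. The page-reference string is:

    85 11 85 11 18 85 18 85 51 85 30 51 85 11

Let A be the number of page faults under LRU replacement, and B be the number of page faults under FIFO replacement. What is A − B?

Under LRU: F F . . F . . . F . F . . F → 6 faults.
Under FIFO: F F . . F . . . F . F . F F → 7 faults.
A − B = 6 − 7 = -1.

-1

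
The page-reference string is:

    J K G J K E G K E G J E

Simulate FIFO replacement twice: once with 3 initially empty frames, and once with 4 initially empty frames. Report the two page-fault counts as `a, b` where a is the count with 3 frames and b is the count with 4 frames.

5, 4

3 frames: F F F . . F . . . . F . → 5 faults.
4 frames: F F F . . F . . . . . . → 4 faults.
4 < 5: adding a frame reduced faults, as is typical.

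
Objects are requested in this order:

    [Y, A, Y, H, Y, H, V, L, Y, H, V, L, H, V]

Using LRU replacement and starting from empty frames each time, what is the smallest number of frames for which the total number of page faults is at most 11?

f=1: 14 faults
f=2: 11 faults
f=3: 9 faults
f=4: 5 faults
f=5: 5 faults
Smallest f with faults ≤ 11 is 2.

2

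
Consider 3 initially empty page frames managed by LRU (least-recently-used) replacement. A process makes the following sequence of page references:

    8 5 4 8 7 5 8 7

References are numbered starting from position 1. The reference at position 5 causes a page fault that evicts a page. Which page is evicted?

5

pos 1: 8 → miss, frames (8)
pos 2: 5 → miss, frames (8 5)
pos 3: 4 → miss, frames (8 5 4)
pos 4: 8 → hit
pos 5: 7 → miss, evict 5, frames (4 8 7)
At position 5, page 5 is evicted.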